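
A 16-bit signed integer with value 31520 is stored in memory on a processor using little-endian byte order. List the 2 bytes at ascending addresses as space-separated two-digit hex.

31520 in hexadecimal, padded to 16 bits, is 0x7B20.
Split into bytes (most-significant first): 7B 20.
Little-endian: lowest address holds the least-significant byte.
So at ascending addresses the bytes are 20 7B.

20 7B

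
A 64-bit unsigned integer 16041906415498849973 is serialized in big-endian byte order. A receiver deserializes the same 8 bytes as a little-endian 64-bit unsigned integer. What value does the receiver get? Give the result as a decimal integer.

16041906415498849973 in 64-bit hexadecimal is 0xDEA04CE427DE6EB5.
Stored big-endian, the bytes at ascending addresses are DE A0 4C E4 27 DE 6E B5.
Read back as little-endian, the first byte is least significant, giving 0xB56EDE27E44CA0DE.
0xB56EDE27E44CA0DE = 13073631031218446558.

13073631031218446558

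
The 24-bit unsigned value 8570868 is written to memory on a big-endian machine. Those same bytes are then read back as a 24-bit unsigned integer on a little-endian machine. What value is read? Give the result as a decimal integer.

8570868 in 24-bit hexadecimal is 0x82C7F4.
Stored big-endian, the bytes at ascending addresses are 82 C7 F4.
Read back as little-endian, the first byte is least significant, giving 0xF4C782.
0xF4C782 = 16041858.

16041858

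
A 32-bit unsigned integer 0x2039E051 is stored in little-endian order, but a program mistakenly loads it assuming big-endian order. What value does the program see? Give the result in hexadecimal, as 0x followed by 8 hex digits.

0x51E03920

Stored little-endian, the bytes at ascending addresses are 51 E0 39 20.
Read back as big-endian, the last byte is least significant, giving 0x51E03920.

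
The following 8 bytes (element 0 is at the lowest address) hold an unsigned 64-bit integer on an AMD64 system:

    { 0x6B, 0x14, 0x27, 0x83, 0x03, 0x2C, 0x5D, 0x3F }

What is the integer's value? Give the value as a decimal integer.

4565853990820451435

Little-endian: lowest address holds the least-significant byte.
Reassemble most-significant byte first: 3F 5D 2C 03 83 27 14 6B → 0x3F5D2C038327146B.
0x3F5D2C038327146B = 4565853990820451435.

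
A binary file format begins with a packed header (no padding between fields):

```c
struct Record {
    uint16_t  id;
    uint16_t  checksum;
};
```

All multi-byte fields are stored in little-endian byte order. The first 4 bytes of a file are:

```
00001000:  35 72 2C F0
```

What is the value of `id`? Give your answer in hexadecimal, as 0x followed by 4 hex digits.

0x7235

`id` is the first field, at byte offset 0, occupying 2 bytes.
Bytes at offsets 0..1: 35 72.
Little-endian stores the least-significant byte at the lowest address.
Reassemble most-significant byte first: 72 35 → 0x7235.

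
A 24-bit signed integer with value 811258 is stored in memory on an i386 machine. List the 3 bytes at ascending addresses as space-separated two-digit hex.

811258 in hexadecimal, padded to 24 bits, is 0x0C60FA.
Split into bytes (most-significant first): 0C 60 FA.
Little-endian: lowest address holds the least-significant byte.
So at ascending addresses the bytes are FA 60 0C.

FA 60 0C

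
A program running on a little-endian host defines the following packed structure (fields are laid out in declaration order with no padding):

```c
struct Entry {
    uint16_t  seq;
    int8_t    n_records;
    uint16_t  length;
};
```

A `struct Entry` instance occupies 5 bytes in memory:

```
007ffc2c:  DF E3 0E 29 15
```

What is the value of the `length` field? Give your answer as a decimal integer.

5417

`length` follows `seq` (2 B), `n_records` (1 B), so it starts at offset 2 + 1 = 3 and occupies 2 bytes.
Bytes at offsets 3..4: 29 15.
Little-endian stores the least-significant byte at the lowest address.
Reassemble most-significant byte first: 15 29 → 0x1529.
0x1529 = 5417.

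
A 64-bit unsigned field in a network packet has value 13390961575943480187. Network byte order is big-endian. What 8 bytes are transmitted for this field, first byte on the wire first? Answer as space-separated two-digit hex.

13390961575943480187 in hexadecimal, padded to 64 bits, is 0xB9D6409ADF04237B.
Split into bytes (most-significant first): B9 D6 40 9A DF 04 23 7B.
Big-endian stores the most-significant byte at the lowest address.
So the memory order matches the most-significant-first order: B9 D6 40 9A DF 04 23 7B.

B9 D6 40 9A DF 04 23 7B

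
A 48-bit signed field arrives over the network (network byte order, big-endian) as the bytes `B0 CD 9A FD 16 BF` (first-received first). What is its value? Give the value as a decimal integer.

Big-endian stores the most-significant byte at the lowest address.
The bytes are already most-significant first: 0xB0CD9AFD16BF.
Top bit is set, so as a signed 48-bit value this is 0xB0CD9AFD16BF − 2^48 = -87077861648705.

-87077861648705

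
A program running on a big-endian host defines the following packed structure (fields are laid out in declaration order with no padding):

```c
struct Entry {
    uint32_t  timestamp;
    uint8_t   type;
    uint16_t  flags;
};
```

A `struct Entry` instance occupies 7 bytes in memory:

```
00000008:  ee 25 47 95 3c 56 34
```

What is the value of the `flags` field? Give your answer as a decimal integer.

`flags` follows `timestamp` (4 B), `type` (1 B), so it starts at offset 4 + 1 = 5 and occupies 2 bytes.
Bytes at offsets 5..6: 56 34.
In big-endian order the high byte comes first in memory.
The bytes are already most-significant first: 0x5634.
0x5634 = 22068.

22068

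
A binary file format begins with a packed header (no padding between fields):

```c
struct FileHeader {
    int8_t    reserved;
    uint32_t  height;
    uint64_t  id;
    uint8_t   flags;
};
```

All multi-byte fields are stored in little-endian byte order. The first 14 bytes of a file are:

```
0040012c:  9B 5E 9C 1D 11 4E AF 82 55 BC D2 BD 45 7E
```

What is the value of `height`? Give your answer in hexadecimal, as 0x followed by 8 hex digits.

0x111D9C5E

`height` follows `reserved` (1 byte), so it starts at byte offset 1 and occupies 4 bytes.
Bytes at offsets 1..4: 5E 9C 1D 11.
In little-endian order the low byte comes first in memory.
Reassemble most-significant byte first: 11 1D 9C 5E → 0x111D9C5E.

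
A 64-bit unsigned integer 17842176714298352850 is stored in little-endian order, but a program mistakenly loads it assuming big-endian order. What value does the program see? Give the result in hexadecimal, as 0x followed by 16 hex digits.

17842176714298352850 in 64-bit hexadecimal is 0xF79C2530937FE4D2.
Stored little-endian, the bytes at ascending addresses are D2 E4 7F 93 30 25 9C F7.
Read back as big-endian, the last byte is least significant, giving 0xD2E47F9330259CF7.

0xD2E47F9330259CF7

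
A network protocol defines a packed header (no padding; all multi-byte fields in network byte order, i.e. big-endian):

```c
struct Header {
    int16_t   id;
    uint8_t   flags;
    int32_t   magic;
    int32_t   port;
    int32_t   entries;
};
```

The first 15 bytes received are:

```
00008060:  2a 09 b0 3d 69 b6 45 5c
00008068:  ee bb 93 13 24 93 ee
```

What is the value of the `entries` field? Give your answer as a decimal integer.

321164270

`entries` follows `id` (2 B), `flags` (1 B), `magic` (4 B), `port` (4 B), so it starts at offset 2 + 1 + 4 + 4 = 11 and occupies 4 bytes.
Bytes at offsets 11..14: 13 24 93 EE.
In big-endian order the high byte comes first in memory.
The bytes are already most-significant first: 0x132493EE.
0x132493EE = 321164270.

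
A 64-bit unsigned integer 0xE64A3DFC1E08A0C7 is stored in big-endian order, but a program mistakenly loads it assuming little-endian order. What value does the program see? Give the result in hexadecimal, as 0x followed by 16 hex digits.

0xC7A0081EFC3D4AE6

Stored big-endian, the bytes at ascending addresses are E6 4A 3D FC 1E 08 A0 C7.
Read back as little-endian, the first byte is least significant, giving 0xC7A0081EFC3D4AE6.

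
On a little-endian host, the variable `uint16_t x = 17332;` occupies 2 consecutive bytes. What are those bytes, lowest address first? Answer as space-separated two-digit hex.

17332 in hexadecimal, padded to 16 bits, is 0x43B4.
Split into bytes (most-significant first): 43 B4.
In little-endian order the low byte comes first in memory.
So at ascending addresses the bytes are B4 43.

B4 43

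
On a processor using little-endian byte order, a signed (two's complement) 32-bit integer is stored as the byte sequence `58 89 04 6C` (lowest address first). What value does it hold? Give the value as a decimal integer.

In little-endian order the low byte comes first in memory.
Reassemble most-significant byte first: 6C 04 89 58 → 0x6C048958.
0x6C048958 = 1812236632.

1812236632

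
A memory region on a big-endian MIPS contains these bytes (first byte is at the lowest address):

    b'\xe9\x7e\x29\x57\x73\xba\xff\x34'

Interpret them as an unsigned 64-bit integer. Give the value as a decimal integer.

16824930713483280180

In big-endian order the high byte comes first in memory.
The bytes are already most-significant first: 0xE97E295773BAFF34.
0xE97E295773BAFF34 = 16824930713483280180.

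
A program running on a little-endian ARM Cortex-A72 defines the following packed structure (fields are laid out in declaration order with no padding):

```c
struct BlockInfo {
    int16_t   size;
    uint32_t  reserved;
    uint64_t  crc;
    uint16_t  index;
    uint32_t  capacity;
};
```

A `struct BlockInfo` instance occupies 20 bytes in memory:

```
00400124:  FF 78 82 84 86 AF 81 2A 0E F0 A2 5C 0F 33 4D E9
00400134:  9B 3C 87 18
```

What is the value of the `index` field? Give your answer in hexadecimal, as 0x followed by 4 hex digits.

`index` follows `size` (2 B), `reserved` (4 B), `crc` (8 B), so it starts at offset 2 + 4 + 8 = 14 and occupies 2 bytes.
Bytes at offsets 14..15: 4D E9.
Little-endian stores the least-significant byte at the lowest address.
Reassemble most-significant byte first: E9 4D → 0xE94D.

0xE94D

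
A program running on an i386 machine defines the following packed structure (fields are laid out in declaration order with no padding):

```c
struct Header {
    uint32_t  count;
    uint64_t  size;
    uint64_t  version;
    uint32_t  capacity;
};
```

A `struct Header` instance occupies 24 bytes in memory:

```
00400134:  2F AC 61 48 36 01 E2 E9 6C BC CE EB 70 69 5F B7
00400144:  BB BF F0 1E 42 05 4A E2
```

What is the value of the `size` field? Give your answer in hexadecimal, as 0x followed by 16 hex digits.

`size` follows `count` (4 bytes), so it starts at byte offset 4 and occupies 8 bytes.
Bytes at offsets 4..11: 36 01 E2 E9 6C BC CE EB.
Little-endian: lowest address holds the least-significant byte.
Reassemble most-significant byte first: EB CE BC 6C E9 E2 01 36 → 0xEBCEBC6CE9E20136.

0xEBCEBC6CE9E20136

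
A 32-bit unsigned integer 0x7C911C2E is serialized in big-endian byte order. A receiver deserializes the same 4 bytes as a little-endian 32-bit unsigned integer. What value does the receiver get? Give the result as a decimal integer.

Stored big-endian, the bytes at ascending addresses are 7C 91 1C 2E.
Read back as little-endian, the first byte is least significant, giving 0x2E1C917C.
0x2E1C917C = 773624188.

773624188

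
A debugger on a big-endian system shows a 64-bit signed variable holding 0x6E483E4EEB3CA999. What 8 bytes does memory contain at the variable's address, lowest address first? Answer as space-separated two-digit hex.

Split into bytes (most-significant first): 6E 48 3E 4E EB 3C A9 99.
Big-endian stores the most-significant byte at the lowest address.
So the memory order matches the most-significant-first order: 6E 48 3E 4E EB 3C A9 99.

6E 48 3E 4E EB 3C A9 99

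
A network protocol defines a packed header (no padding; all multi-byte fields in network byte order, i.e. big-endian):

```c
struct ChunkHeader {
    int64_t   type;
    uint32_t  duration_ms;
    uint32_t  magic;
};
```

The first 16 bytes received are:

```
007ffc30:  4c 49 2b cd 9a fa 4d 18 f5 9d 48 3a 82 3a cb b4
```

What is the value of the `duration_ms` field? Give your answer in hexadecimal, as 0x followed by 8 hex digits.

`duration_ms` follows `type` (8 bytes), so it starts at byte offset 8 and occupies 4 bytes.
Bytes at offsets 8..11: F5 9D 48 3A.
Big-endian stores the most-significant byte at the lowest address.
The bytes are already most-significant first: 0xF59D483A.

0xF59D483A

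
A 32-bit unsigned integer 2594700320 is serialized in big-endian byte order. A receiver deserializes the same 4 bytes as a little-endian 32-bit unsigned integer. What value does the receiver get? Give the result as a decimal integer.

553428890

2594700320 in 32-bit hexadecimal is 0x9AA7FC20.
Stored big-endian, the bytes at ascending addresses are 9A A7 FC 20.
Read back as little-endian, the first byte is least significant, giving 0x20FCA79A.
0x20FCA79A = 553428890.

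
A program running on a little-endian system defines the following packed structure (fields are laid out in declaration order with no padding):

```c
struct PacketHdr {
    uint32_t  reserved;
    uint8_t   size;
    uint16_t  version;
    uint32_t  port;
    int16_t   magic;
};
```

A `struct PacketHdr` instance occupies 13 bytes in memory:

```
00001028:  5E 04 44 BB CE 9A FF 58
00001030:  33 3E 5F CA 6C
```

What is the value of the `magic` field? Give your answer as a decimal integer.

27850

`magic` follows `reserved` (4 B), `size` (1 B), `version` (2 B), `port` (4 B), so it starts at offset 4 + 1 + 2 + 4 = 11 and occupies 2 bytes.
Bytes at offsets 11..12: CA 6C.
Little-endian stores the least-significant byte at the lowest address.
Reassemble most-significant byte first: 6C CA → 0x6CCA.
0x6CCA = 27850.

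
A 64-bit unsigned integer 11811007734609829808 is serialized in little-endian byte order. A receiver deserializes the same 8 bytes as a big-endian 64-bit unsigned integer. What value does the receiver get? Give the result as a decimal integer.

11811007734609829808 in 64-bit hexadecimal is 0xA3E920F50CCF5FB0.
Stored little-endian, the bytes at ascending addresses are B0 5F CF 0C F5 20 E9 A3.
Read back as big-endian, the last byte is least significant, giving 0xB05FCF0CF520E9A3.
0xB05FCF0CF520E9A3 = 12709104328021961123.

12709104328021961123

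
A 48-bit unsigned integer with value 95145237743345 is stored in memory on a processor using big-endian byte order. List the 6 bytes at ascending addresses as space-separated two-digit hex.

95145237743345 in hexadecimal, padded to 48 bits, is 0x5688BA1906F1.
Split into bytes (most-significant first): 56 88 BA 19 06 F1.
Big-endian: lowest address holds the most-significant byte.
So the memory order matches the most-significant-first order: 56 88 BA 19 06 F1.

56 88 BA 19 06 F1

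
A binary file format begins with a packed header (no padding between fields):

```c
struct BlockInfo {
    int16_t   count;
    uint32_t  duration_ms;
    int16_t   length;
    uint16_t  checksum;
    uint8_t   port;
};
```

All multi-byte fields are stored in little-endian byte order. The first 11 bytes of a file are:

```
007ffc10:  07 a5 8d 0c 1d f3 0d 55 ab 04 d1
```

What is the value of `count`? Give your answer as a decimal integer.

`count` is the first field, at byte offset 0, occupying 2 bytes.
Bytes at offsets 0..1: 07 A5.
Little-endian stores the least-significant byte at the lowest address.
Reassemble most-significant byte first: A5 07 → 0xA507.
Top bit is set, so as a signed 16-bit value this is 0xA507 − 2^16 = -23289.

-23289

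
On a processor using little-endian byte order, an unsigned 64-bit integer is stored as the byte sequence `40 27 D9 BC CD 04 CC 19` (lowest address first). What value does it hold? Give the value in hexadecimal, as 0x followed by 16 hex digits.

Little-endian stores the least-significant byte at the lowest address.
Reassemble most-significant byte first: 19 CC 04 CD BC D9 27 40 → 0x19CC04CDBCD92740.

0x19CC04CDBCD92740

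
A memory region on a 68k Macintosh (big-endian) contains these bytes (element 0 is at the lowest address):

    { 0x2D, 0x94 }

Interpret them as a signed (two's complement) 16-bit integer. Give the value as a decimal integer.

Big-endian stores the most-significant byte at the lowest address.
The bytes are already most-significant first: 0x2D94.
0x2D94 = 11668.

11668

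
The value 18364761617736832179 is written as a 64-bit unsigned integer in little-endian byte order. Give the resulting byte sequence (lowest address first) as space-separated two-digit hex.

18364761617736832179 in hexadecimal, padded to 64 bits, is 0xFEDCBD6401EE94B3.
Split into bytes (most-significant first): FE DC BD 64 01 EE 94 B3.
Little-endian stores the least-significant byte at the lowest address.
So at ascending addresses the bytes are B3 94 EE 01 64 BD DC FE.

B3 94 EE 01 64 BD DC FE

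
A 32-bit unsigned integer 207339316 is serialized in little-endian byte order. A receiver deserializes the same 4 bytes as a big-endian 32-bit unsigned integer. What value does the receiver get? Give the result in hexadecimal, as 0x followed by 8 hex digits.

0x34BF5B0C

207339316 in 32-bit hexadecimal is 0x0C5BBF34.
Stored little-endian, the bytes at ascending addresses are 34 BF 5B 0C.
Read back as big-endian, the last byte is least significant, giving 0x34BF5B0C.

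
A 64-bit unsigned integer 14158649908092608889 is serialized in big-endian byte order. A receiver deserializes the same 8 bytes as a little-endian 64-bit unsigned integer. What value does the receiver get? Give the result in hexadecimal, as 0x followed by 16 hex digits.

0x7921FA5E13A17DC4

14158649908092608889 in 64-bit hexadecimal is 0xC47DA1135EFA2179.
Stored big-endian, the bytes at ascending addresses are C4 7D A1 13 5E FA 21 79.
Read back as little-endian, the first byte is least significant, giving 0x7921FA5E13A17DC4.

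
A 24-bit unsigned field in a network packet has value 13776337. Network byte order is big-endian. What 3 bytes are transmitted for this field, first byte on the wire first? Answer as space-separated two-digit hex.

D2 35 D1

13776337 in hexadecimal, padded to 24 bits, is 0xD235D1.
Split into bytes (most-significant first): D2 35 D1.
Big-endian stores the most-significant byte at the lowest address.
So the memory order matches the most-significant-first order: D2 35 D1.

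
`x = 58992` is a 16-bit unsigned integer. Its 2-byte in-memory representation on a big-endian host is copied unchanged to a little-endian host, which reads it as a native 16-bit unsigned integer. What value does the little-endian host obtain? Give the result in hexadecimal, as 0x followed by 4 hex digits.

0x70E6

58992 in 16-bit hexadecimal is 0xE670.
Stored big-endian, the bytes at ascending addresses are E6 70.
Read back as little-endian, the first byte is least significant, giving 0x70E6.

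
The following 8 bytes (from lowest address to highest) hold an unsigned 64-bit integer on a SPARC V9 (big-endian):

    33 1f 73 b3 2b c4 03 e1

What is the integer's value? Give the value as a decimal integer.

In big-endian order the high byte comes first in memory.
The bytes are already most-significant first: 0x331F73B32BC403E1.
0x331F73B32BC403E1 = 3683790233582961633.

3683790233582961633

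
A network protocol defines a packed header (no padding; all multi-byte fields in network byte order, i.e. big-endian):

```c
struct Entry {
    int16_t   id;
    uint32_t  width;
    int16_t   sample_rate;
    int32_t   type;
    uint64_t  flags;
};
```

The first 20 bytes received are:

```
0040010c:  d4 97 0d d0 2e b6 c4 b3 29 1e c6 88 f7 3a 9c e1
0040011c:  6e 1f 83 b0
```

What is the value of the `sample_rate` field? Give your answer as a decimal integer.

`sample_rate` follows `id` (2 B), `width` (4 B), so it starts at offset 2 + 4 = 6 and occupies 2 bytes.
Bytes at offsets 6..7: C4 B3.
Big-endian: lowest address holds the most-significant byte.
The bytes are already most-significant first: 0xC4B3.
Top bit is set, so as a signed 16-bit value this is 0xC4B3 − 2^16 = -15181.

-15181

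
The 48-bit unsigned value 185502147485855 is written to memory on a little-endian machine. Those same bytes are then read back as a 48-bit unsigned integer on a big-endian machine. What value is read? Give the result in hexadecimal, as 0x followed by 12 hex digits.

0x9F209B95B6A8

185502147485855 in 48-bit hexadecimal is 0xA8B6959B209F.
Stored little-endian, the bytes at ascending addresses are 9F 20 9B 95 B6 A8.
Read back as big-endian, the last byte is least significant, giving 0x9F209B95B6A8.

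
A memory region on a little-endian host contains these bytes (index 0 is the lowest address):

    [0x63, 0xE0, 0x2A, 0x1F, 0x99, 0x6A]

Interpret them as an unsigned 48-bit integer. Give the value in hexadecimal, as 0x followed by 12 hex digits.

0x6A991F2AE063

Little-endian stores the least-significant byte at the lowest address.
Reassemble most-significant byte first: 6A 99 1F 2A E0 63 → 0x6A991F2AE063.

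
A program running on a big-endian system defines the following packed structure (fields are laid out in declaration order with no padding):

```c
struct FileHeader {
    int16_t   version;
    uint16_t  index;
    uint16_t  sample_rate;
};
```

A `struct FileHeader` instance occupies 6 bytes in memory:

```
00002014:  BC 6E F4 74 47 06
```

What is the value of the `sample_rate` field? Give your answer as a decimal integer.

18182

`sample_rate` follows `version` (2 B), `index` (2 B), so it starts at offset 2 + 2 = 4 and occupies 2 bytes.
Bytes at offsets 4..5: 47 06.
In big-endian order the high byte comes first in memory.
The bytes are already most-significant first: 0x4706.
0x4706 = 18182.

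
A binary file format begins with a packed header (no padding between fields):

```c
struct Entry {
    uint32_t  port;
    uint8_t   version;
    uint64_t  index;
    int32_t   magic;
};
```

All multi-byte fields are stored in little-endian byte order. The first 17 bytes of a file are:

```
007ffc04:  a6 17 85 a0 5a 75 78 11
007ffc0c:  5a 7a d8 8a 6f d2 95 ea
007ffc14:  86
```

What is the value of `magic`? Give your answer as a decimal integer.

-2031446574

`magic` follows `port` (4 B), `version` (1 B), `index` (8 B), so it starts at offset 4 + 1 + 8 = 13 and occupies 4 bytes.
Bytes at offsets 13..16: D2 95 EA 86.
Little-endian: lowest address holds the least-significant byte.
Reassemble most-significant byte first: 86 EA 95 D2 → 0x86EA95D2.
Top bit is set, so as a signed 32-bit value this is 0x86EA95D2 − 2^32 = -2031446574.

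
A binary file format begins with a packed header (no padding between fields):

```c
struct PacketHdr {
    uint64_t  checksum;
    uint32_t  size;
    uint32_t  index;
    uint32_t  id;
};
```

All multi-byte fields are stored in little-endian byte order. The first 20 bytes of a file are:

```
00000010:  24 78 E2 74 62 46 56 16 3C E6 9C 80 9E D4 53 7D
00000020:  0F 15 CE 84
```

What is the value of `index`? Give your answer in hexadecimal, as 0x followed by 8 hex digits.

`index` follows `checksum` (8 B), `size` (4 B), so it starts at offset 8 + 4 = 12 and occupies 4 bytes.
Bytes at offsets 12..15: 9E D4 53 7D.
Little-endian: lowest address holds the least-significant byte.
Reassemble most-significant byte first: 7D 53 D4 9E → 0x7D53D49E.

0x7D53D49E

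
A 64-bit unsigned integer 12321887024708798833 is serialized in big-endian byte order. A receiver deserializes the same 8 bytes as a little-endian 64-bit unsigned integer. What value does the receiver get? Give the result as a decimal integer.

8163130561915912363

12321887024708798833 in 64-bit hexadecimal is 0xAB0022F6FE434971.
Stored big-endian, the bytes at ascending addresses are AB 00 22 F6 FE 43 49 71.
Read back as little-endian, the first byte is least significant, giving 0x714943FEF62200AB.
0x714943FEF62200AB = 8163130561915912363.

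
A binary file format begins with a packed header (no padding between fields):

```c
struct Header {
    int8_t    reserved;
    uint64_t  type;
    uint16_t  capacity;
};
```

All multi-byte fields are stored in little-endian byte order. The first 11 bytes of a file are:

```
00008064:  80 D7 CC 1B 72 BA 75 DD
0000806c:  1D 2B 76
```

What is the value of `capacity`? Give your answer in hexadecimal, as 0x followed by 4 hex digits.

0x762B

`capacity` follows `reserved` (1 B), `type` (8 B), so it starts at offset 1 + 8 = 9 and occupies 2 bytes.
Bytes at offsets 9..10: 2B 76.
In little-endian order the low byte comes first in memory.
Reassemble most-significant byte first: 76 2B → 0x762B.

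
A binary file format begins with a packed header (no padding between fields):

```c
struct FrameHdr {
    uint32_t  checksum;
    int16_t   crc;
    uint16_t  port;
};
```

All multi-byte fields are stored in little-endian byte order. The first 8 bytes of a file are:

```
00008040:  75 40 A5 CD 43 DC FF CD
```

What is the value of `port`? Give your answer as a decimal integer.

52735

`port` follows `checksum` (4 B), `crc` (2 B), so it starts at offset 4 + 2 = 6 and occupies 2 bytes.
Bytes at offsets 6..7: FF CD.
Little-endian: lowest address holds the least-significant byte.
Reassemble most-significant byte first: CD FF → 0xCDFF.
0xCDFF = 52735.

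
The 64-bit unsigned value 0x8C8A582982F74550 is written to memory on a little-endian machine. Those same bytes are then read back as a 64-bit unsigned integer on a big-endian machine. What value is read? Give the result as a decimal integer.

5784301434838747788

Stored little-endian, the bytes at ascending addresses are 50 45 F7 82 29 58 8A 8C.
Read back as big-endian, the last byte is least significant, giving 0x5045F78229588A8C.
0x5045F78229588A8C = 5784301434838747788.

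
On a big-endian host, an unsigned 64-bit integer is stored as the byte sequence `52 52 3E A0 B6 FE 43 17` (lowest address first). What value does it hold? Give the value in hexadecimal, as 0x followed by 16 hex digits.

In big-endian order the high byte comes first in memory.
The bytes are already most-significant first: 0x52523EA0B6FE4317.

0x52523EA0B6FE4317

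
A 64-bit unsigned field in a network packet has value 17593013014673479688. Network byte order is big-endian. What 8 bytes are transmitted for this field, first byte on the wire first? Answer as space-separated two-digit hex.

F4 26 F0 20 04 6F D8 08

17593013014673479688 in hexadecimal, padded to 64 bits, is 0xF426F020046FD808.
Split into bytes (most-significant first): F4 26 F0 20 04 6F D8 08.
Big-endian stores the most-significant byte at the lowest address.
So the memory order matches the most-significant-first order: F4 26 F0 20 04 6F D8 08.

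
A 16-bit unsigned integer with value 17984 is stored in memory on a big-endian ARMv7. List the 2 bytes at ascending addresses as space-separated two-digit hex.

46 40

17984 in hexadecimal, padded to 16 bits, is 0x4640.
Split into bytes (most-significant first): 46 40.
In big-endian order the high byte comes first in memory.
So the memory order matches the most-significant-first order: 46 40.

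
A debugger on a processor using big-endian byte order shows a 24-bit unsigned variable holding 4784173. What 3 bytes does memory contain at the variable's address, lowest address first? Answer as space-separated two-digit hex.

49 00 2D

4784173 in hexadecimal, padded to 24 bits, is 0x49002D.
Split into bytes (most-significant first): 49 00 2D.
In big-endian order the high byte comes first in memory.
So the memory order matches the most-significant-first order: 49 00 2D.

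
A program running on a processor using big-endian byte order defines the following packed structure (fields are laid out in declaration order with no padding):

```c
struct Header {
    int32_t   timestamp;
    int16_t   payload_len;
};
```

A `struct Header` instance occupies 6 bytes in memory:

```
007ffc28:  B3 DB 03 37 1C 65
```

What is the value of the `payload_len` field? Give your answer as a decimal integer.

7269

`payload_len` follows `timestamp` (4 bytes), so it starts at byte offset 4 and occupies 2 bytes.
Bytes at offsets 4..5: 1C 65.
In big-endian order the high byte comes first in memory.
The bytes are already most-significant first: 0x1C65.
0x1C65 = 7269.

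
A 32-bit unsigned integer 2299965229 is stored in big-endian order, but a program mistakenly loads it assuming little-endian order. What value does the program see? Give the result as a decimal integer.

2299965229 in 32-bit hexadecimal is 0x8916AF2D.
Stored big-endian, the bytes at ascending addresses are 89 16 AF 2D.
Read back as little-endian, the first byte is least significant, giving 0x2DAF1689.
0x2DAF1689 = 766449289.

766449289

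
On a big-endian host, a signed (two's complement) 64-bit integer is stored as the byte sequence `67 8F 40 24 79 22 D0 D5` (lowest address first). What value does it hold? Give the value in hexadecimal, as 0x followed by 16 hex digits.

Big-endian stores the most-significant byte at the lowest address.
The bytes are already most-significant first: 0x678F40247922D0D5.

0x678F40247922D0D5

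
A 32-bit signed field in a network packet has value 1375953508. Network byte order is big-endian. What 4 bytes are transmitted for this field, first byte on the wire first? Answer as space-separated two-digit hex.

1375953508 in hexadecimal, padded to 32 bits, is 0x52036264.
Split into bytes (most-significant first): 52 03 62 64.
In big-endian order the high byte comes first in memory.
So the memory order matches the most-significant-first order: 52 03 62 64.

52 03 62 64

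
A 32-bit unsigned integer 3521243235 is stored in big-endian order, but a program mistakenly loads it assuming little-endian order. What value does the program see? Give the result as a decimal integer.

1676206545

3521243235 in 32-bit hexadecimal is 0xD1E1E863.
Stored big-endian, the bytes at ascending addresses are D1 E1 E8 63.
Read back as little-endian, the first byte is least significant, giving 0x63E8E1D1.
0x63E8E1D1 = 1676206545.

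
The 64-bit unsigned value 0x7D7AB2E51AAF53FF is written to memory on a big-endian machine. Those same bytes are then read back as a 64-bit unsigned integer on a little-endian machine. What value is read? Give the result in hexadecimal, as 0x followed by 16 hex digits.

Stored big-endian, the bytes at ascending addresses are 7D 7A B2 E5 1A AF 53 FF.
Read back as little-endian, the first byte is least significant, giving 0xFF53AF1AE5B27A7D.

0xFF53AF1AE5B27A7D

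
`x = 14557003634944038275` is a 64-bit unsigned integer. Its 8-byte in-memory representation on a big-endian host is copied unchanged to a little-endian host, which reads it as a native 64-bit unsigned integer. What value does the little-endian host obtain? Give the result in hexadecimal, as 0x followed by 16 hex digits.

14557003634944038275 in 64-bit hexadecimal is 0xCA04DDADFEE8D583.
Stored big-endian, the bytes at ascending addresses are CA 04 DD AD FE E8 D5 83.
Read back as little-endian, the first byte is least significant, giving 0x83D5E8FEADDD04CA.

0x83D5E8FEADDD04CA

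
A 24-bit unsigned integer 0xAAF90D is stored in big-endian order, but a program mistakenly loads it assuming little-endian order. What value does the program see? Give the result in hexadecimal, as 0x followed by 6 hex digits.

Stored big-endian, the bytes at ascending addresses are AA F9 0D.
Read back as little-endian, the first byte is least significant, giving 0x0DF9AA.

0x0DF9AA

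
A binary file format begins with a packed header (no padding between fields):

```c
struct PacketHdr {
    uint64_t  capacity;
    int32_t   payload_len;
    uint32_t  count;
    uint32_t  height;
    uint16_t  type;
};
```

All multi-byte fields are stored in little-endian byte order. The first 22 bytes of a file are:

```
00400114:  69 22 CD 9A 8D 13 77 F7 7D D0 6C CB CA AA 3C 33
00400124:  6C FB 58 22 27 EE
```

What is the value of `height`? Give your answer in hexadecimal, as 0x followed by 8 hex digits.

`height` follows `capacity` (8 B), `payload_len` (4 B), `count` (4 B), so it starts at offset 8 + 4 + 4 = 16 and occupies 4 bytes.
Bytes at offsets 16..19: 6C FB 58 22.
Little-endian: lowest address holds the least-significant byte.
Reassemble most-significant byte first: 22 58 FB 6C → 0x2258FB6C.

0x2258FB6C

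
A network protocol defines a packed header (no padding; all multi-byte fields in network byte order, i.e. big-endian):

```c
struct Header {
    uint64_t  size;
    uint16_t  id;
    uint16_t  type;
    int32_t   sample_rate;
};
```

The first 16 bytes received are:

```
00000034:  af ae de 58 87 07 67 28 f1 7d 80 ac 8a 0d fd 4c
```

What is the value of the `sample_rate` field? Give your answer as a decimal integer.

`sample_rate` follows `size` (8 B), `id` (2 B), `type` (2 B), so it starts at offset 8 + 2 + 2 = 12 and occupies 4 bytes.
Bytes at offsets 12..15: 8A 0D FD 4C.
Big-endian stores the most-significant byte at the lowest address.
The bytes are already most-significant first: 0x8A0DFD4C.
Top bit is set, so as a signed 32-bit value this is 0x8A0DFD4C − 2^32 = -1978794676.

-1978794676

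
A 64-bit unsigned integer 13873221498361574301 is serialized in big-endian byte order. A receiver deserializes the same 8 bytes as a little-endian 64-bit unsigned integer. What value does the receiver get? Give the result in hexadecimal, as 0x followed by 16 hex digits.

0x9D732704739587C0

13873221498361574301 in 64-bit hexadecimal is 0xC08795730427739D.
Stored big-endian, the bytes at ascending addresses are C0 87 95 73 04 27 73 9D.
Read back as little-endian, the first byte is least significant, giving 0x9D732704739587C0.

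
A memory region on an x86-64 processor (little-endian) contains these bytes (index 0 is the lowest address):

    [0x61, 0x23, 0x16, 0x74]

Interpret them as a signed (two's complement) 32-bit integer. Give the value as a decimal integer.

In little-endian order the low byte comes first in memory.
Reassemble most-significant byte first: 74 16 23 61 → 0x74162361.
0x74162361 = 1947607905.

1947607905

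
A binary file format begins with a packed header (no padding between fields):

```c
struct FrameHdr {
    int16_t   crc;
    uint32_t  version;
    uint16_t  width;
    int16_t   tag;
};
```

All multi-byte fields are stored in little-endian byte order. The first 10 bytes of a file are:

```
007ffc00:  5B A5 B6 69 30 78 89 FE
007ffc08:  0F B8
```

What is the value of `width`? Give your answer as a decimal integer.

`width` follows `crc` (2 B), `version` (4 B), so it starts at offset 2 + 4 = 6 and occupies 2 bytes.
Bytes at offsets 6..7: 89 FE.
Little-endian stores the least-significant byte at the lowest address.
Reassemble most-significant byte first: FE 89 → 0xFE89.
0xFE89 = 65161.

65161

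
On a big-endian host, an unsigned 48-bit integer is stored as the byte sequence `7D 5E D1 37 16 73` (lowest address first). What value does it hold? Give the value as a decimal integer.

137846190446195

Big-endian: lowest address holds the most-significant byte.
The bytes are already most-significant first: 0x7D5ED1371673.
0x7D5ED1371673 = 137846190446195.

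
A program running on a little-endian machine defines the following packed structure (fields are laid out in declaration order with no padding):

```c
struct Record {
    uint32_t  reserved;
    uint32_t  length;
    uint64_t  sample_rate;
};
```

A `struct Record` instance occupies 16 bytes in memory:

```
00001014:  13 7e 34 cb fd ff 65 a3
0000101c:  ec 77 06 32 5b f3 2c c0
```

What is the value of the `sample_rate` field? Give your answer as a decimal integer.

13847710527264290796

`sample_rate` follows `reserved` (4 B), `length` (4 B), so it starts at offset 4 + 4 = 8 and occupies 8 bytes.
Bytes at offsets 8..15: EC 77 06 32 5B F3 2C C0.
Little-endian stores the least-significant byte at the lowest address.
Reassemble most-significant byte first: C0 2C F3 5B 32 06 77 EC → 0xC02CF35B320677EC.
0xC02CF35B320677EC = 13847710527264290796.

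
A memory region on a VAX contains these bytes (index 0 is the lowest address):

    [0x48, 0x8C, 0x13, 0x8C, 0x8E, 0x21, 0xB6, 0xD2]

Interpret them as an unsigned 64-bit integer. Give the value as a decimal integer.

15183360089845369928

Little-endian: lowest address holds the least-significant byte.
Reassemble most-significant byte first: D2 B6 21 8E 8C 13 8C 48 → 0xD2B6218E8C138C48.
0xD2B6218E8C138C48 = 15183360089845369928.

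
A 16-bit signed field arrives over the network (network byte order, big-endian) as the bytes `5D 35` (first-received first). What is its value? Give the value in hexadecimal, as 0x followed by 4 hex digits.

Big-endian: lowest address holds the most-significant byte.
The bytes are already most-significant first: 0x5D35.

0x5D35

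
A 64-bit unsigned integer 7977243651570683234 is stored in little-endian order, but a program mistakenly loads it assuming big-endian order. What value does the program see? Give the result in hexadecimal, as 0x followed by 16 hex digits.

0x624D9CFAD5DCB46E

7977243651570683234 in 64-bit hexadecimal is 0x6EB4DCD5FA9C4D62.
Stored little-endian, the bytes at ascending addresses are 62 4D 9C FA D5 DC B4 6E.
Read back as big-endian, the last byte is least significant, giving 0x624D9CFAD5DCB46E.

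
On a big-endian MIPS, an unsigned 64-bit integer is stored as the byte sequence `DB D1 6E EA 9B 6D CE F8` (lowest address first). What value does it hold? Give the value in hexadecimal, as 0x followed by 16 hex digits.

0xDBD16EEA9B6DCEF8

Big-endian stores the most-significant byte at the lowest address.
The bytes are already most-significant first: 0xDBD16EEA9B6DCEF8.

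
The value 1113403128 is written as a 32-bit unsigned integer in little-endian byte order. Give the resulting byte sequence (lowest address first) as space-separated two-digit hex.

1113403128 in hexadecimal, padded to 32 bits, is 0x425D2EF8.
Split into bytes (most-significant first): 42 5D 2E F8.
Little-endian stores the least-significant byte at the lowest address.
So at ascending addresses the bytes are F8 2E 5D 42.

F8 2E 5D 42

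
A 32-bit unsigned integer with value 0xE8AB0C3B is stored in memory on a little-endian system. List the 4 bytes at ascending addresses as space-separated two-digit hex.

Split into bytes (most-significant first): E8 AB 0C 3B.
Little-endian: lowest address holds the least-significant byte.
So at ascending addresses the bytes are 3B 0C AB E8.

3B 0C AB E8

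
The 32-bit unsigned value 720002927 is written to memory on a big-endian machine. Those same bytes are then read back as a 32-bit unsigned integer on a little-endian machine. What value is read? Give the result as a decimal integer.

720002927 in 32-bit hexadecimal is 0x2AEA5F6F.
Stored big-endian, the bytes at ascending addresses are 2A EA 5F 6F.
Read back as little-endian, the first byte is least significant, giving 0x6F5FEA2A.
0x6F5FEA2A = 1868556842.

1868556842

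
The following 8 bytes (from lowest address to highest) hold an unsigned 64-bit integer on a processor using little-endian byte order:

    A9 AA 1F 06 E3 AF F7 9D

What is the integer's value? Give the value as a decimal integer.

Little-endian: lowest address holds the least-significant byte.
Reassemble most-significant byte first: 9D F7 AF E3 06 1F AA A9 → 0x9DF7AFE3061FAAA9.
0x9DF7AFE3061FAAA9 = 11382759972797393577.

11382759972797393577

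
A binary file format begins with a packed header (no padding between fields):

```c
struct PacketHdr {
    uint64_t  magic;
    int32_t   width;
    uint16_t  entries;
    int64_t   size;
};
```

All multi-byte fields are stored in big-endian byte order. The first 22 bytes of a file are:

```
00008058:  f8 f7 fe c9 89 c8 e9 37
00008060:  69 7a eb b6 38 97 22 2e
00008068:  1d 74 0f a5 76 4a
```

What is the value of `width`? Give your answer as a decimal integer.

1769663414

`width` follows `magic` (8 bytes), so it starts at byte offset 8 and occupies 4 bytes.
Bytes at offsets 8..11: 69 7A EB B6.
Big-endian: lowest address holds the most-significant byte.
The bytes are already most-significant first: 0x697AEBB6.
0x697AEBB6 = 1769663414.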